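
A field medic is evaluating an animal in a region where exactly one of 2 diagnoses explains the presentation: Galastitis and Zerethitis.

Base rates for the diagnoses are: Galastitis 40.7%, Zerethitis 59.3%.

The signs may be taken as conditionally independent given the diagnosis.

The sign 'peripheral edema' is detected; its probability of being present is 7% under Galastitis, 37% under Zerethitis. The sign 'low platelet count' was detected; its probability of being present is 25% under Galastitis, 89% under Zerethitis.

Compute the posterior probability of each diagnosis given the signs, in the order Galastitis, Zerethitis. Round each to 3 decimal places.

0.035, 0.965

Multiply each prior by the joint likelihood of the sign pattern:
  Galastitis: 0.407 × 0.07 × 0.25 = 0.0071225
  Zerethitis: 0.593 × 0.37 × 0.89 = 0.19527
Normalizing constant Z = 0.0071225 + 0.19527 = 0.2024.
P(Galastitis | evidence) = 0.0071225 / 0.2024 ≈ 0.035
P(Zerethitis | evidence) = 0.19527 / 0.2024 ≈ 0.965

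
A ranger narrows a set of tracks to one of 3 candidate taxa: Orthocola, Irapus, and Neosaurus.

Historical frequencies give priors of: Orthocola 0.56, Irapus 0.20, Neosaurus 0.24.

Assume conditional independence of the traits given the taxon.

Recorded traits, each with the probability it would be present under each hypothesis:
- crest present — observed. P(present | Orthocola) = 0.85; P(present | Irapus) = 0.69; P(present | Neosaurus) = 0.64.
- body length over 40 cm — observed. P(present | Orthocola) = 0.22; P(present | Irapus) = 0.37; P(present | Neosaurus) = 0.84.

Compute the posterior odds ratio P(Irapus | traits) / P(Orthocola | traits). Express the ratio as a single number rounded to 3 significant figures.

The normalizing constant cancels in an odds ratio, so compute prior × likelihood for the two hypotheses only:
  Irapus: 0.20 × 0.69 × 0.37 = 0.05106
  Orthocola: 0.56 × 0.85 × 0.22 = 0.10472
Odds(Irapus : Orthocola) = 0.05106 / 0.10472 ≈ 0.488.

0.488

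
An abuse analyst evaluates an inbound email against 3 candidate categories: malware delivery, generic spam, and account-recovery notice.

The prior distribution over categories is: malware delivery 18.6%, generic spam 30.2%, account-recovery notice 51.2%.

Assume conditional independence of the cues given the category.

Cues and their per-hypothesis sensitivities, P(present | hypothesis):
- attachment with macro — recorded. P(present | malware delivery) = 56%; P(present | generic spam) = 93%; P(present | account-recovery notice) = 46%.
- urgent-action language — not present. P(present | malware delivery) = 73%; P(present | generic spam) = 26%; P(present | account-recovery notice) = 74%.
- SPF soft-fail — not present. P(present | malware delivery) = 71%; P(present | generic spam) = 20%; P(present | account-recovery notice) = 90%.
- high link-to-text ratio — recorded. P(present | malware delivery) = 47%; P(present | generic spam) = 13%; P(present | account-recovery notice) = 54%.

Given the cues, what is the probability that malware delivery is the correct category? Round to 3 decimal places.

0.133

Multiply each prior by the joint likelihood of the cue pattern (using 1 − P(present | H) for each absent cue):
  malware delivery: 0.186 × 0.56 × (1 − 0.73) × (1 − 0.71) × 0.47 = 0.0038332
  generic spam: 0.302 × 0.93 × (1 − 0.26) × (1 − 0.20) × 0.13 = 0.021615
  account-recovery notice: 0.512 × 0.46 × (1 − 0.74) × (1 − 0.90) × 0.54 = 0.0033067
Normalizing constant Z = 0.0038332 + 0.021615 + 0.0033067 = 0.028755.
P(malware delivery | evidence) = 0.0038332 / 0.028755 ≈ 0.133.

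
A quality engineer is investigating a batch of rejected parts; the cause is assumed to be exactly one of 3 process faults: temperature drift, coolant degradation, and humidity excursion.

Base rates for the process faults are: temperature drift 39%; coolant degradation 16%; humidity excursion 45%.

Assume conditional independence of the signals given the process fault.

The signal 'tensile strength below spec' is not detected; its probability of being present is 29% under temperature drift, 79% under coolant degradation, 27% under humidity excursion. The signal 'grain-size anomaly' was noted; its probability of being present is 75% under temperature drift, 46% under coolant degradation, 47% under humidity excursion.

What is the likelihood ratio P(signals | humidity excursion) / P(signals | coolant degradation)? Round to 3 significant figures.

3.55

Take the product of per-signal likelihoods under each hypothesis (using 1 − P(present | H) for each absent signal), then divide.
  humidity excursion: (1 − 0.27) × 0.47 = 0.3431
  coolant degradation: (1 − 0.79) × 0.46 = 0.0966
Bayes factor = 0.3431 / 0.0966 ≈ 3.55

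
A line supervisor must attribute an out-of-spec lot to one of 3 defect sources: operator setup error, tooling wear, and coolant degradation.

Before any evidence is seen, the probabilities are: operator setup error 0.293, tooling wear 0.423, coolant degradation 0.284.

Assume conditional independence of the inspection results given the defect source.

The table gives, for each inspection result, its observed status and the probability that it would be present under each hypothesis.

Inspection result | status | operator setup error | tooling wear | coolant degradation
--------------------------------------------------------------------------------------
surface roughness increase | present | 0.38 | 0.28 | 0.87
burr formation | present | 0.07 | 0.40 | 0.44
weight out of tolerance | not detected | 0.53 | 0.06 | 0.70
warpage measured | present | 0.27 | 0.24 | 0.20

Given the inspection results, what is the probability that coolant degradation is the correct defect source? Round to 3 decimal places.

By Bayes' rule with conditional independence, the unnormalized weight for each hypothesis is prior × ∏ likelihoods (using 1 − P(present | H) for each absent inspection result):
  operator setup error: 0.293 × 0.38 × 0.07 × (1 − 0.53) × 0.27 = 0.00098903
  tooling wear: 0.423 × 0.28 × 0.40 × (1 − 0.06) × 0.24 = 0.010688
  coolant degradation: 0.284 × 0.87 × 0.44 × (1 − 0.70) × 0.20 = 0.0065229
The unnormalized weights sum to 0.0182.
P(coolant degradation | evidence) = 0.0065229 / 0.0182 ≈ 0.358.

0.358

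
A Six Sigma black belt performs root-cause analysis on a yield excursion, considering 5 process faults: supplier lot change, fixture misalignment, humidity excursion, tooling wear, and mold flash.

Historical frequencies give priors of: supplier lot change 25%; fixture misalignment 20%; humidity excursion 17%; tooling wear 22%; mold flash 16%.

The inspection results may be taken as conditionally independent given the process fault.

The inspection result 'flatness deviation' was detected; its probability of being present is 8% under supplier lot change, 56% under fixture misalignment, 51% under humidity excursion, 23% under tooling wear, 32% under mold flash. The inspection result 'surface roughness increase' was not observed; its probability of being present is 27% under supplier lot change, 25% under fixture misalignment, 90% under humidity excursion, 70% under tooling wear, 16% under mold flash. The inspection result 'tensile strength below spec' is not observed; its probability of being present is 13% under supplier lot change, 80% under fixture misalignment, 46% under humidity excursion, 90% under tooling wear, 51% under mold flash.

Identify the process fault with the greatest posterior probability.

Multiply each prior by the joint likelihood of the inspection result pattern (using 1 − P(present | H) for each absent inspection result):
  supplier lot change: 0.25 × 0.08 × (1 − 0.27) × (1 − 0.13) = 0.012702
  fixture misalignment: 0.20 × 0.56 × (1 − 0.25) × (1 − 0.80) = 0.0168
  humidity excursion: 0.17 × 0.51 × (1 − 0.90) × (1 − 0.46) = 0.0046818
  tooling wear: 0.22 × 0.23 × (1 − 0.70) × (1 − 0.90) = 0.001518
  mold flash: 0.16 × 0.32 × (1 − 0.16) × (1 − 0.51) = 0.021074
Normalizing constant Z = 0.012702 + 0.0168 + 0.0046818 + 0.001518 + 0.021074 = 0.056776.
P(supplier lot change | evidence) ≈ 0.012702 / 0.056776 ≈ 0.224
P(fixture misalignment | evidence) ≈ 0.0168 / 0.056776 ≈ 0.296
P(humidity excursion | evidence) ≈ 0.0046818 / 0.056776 ≈ 0.082
P(tooling wear | evidence) ≈ 0.001518 / 0.056776 ≈ 0.027
P(mold flash | evidence) ≈ 0.021074 / 0.056776 ≈ 0.371
The largest is 0.371, so mold flash is most probable.

mold flash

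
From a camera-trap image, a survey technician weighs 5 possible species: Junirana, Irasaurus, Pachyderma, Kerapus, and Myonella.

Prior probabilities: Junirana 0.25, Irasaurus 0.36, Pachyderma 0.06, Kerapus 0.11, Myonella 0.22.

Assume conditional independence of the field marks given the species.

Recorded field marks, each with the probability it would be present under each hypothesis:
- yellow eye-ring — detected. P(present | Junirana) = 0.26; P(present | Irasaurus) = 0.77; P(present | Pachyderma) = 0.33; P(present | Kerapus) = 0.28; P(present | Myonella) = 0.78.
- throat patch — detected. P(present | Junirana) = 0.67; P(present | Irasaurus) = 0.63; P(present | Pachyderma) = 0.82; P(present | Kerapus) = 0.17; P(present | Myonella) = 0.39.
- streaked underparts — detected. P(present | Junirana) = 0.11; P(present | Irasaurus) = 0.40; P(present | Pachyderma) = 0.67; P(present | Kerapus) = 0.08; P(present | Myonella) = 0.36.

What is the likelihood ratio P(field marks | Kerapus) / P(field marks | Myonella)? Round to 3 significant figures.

Take the product of per-field mark likelihoods under each hypothesis, then divide.
  Kerapus: 0.28 × 0.17 × 0.08 = 0.003808
  Myonella: 0.78 × 0.39 × 0.36 = 0.10951
Bayes factor = 0.003808 / 0.10951 ≈ 0.0348

0.0348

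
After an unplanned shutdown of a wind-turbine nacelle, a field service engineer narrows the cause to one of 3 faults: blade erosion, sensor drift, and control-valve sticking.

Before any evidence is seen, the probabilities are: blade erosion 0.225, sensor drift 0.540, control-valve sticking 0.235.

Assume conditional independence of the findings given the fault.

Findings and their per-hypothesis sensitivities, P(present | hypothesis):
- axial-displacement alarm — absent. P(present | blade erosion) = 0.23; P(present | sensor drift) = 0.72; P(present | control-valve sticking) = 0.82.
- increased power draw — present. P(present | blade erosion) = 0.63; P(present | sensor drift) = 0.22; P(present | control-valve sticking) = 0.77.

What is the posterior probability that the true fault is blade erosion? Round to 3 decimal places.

0.624

Multiply each prior by the joint likelihood of the evidence pattern (using 1 − P(present | H) for each absent finding):
  blade erosion: 0.225 × (1 − 0.23) × 0.63 = 0.10915
  sensor drift: 0.540 × (1 − 0.72) × 0.22 = 0.033264
  control-valve sticking: 0.235 × (1 − 0.82) × 0.77 = 0.032571
Normalizing constant Z = 0.10915 + 0.033264 + 0.032571 = 0.17498.
P(blade erosion | evidence) = 0.10915 / 0.17498 ≈ 0.624.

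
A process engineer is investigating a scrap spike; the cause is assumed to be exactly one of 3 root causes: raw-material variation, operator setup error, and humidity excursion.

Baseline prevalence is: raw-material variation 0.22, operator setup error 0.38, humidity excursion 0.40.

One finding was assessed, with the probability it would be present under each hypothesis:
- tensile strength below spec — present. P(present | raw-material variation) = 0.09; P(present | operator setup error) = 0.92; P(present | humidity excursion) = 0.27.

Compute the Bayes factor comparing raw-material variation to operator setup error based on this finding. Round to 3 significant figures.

The Bayes factor is the ratio of the two likelihoods.
  raw-material variation: 0.09
  operator setup error: 0.92
Bayes factor = 0.09 / 0.92 ≈ 0.0978

0.0978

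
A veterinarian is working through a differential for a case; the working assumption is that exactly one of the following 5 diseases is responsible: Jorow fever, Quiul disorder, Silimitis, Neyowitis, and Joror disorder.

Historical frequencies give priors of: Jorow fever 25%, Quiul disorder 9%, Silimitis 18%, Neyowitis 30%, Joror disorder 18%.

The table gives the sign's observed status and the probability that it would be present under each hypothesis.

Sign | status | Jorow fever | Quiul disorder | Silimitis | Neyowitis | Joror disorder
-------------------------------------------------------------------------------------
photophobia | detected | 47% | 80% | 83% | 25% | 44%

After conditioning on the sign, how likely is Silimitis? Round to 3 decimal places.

0.303

By Bayes' rule, the unnormalized weight for each hypothesis is prior × likelihood:
  Jorow fever: 0.25 × 0.47 = 0.1175
  Quiul disorder: 0.09 × 0.80 = 0.072
  Silimitis: 0.18 × 0.83 = 0.1494
  Neyowitis: 0.30 × 0.25 = 0.075
  Joror disorder: 0.18 × 0.44 = 0.0792
Normalizing constant Z = 0.1175 + 0.072 + 0.1494 + 0.075 + 0.0792 = 0.4931.
P(Silimitis | evidence) = 0.1494 / 0.4931 ≈ 0.303.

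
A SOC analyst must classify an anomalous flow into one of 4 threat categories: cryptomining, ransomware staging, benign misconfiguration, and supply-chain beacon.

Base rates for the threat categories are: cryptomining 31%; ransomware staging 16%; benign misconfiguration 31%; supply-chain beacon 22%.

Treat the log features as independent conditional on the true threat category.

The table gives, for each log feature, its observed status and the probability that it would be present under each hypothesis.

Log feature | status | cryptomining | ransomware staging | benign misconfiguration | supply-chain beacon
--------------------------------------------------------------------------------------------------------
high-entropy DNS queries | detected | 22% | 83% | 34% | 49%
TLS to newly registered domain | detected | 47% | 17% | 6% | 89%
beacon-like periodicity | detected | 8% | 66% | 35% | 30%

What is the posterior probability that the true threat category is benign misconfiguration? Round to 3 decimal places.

By Bayes' rule with conditional independence, the unnormalized weight for each hypothesis is prior × ∏ likelihoods:
  cryptomining: 0.31 × 0.22 × 0.47 × 0.08 = 0.0025643
  ransomware staging: 0.16 × 0.83 × 0.17 × 0.66 = 0.0149
  benign misconfiguration: 0.31 × 0.34 × 0.06 × 0.35 = 0.0022134
  supply-chain beacon: 0.22 × 0.49 × 0.89 × 0.30 = 0.028783
Marginal likelihood of the evidence = 0.04846.
P(benign misconfiguration | evidence) = 0.0022134 / 0.04846 ≈ 0.046.

0.046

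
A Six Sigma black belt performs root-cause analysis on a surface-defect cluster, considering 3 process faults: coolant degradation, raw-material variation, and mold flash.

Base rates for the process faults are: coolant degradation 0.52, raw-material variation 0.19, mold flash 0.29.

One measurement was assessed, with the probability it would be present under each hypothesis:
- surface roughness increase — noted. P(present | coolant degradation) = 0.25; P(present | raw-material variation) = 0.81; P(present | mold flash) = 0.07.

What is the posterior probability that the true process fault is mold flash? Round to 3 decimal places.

0.067

For each hypothesis, the unnormalized posterior weight is prior × likelihood:
  coolant degradation: 0.52 × 0.25 = 0.13
  raw-material variation: 0.19 × 0.81 = 0.1539
  mold flash: 0.29 × 0.07 = 0.0203
Marginal likelihood of the evidence = 0.3042.
P(mold flash | evidence) = 0.0203 / 0.3042 ≈ 0.067.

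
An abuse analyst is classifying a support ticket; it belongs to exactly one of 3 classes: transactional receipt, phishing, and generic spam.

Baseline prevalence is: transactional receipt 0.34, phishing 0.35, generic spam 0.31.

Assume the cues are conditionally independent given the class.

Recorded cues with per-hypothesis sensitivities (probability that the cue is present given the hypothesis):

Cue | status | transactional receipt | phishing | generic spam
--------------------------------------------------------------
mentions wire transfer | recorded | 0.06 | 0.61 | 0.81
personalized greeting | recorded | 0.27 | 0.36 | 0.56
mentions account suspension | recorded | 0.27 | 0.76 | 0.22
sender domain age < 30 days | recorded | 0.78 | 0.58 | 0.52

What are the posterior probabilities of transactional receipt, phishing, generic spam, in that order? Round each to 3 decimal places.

0.023, 0.663, 0.315

For each hypothesis, the unnormalized posterior weight is prior × product of the cue likelihoods:
  transactional receipt: 0.34 × 0.06 × 0.27 × 0.27 × 0.78 = 0.00116
  phishing: 0.35 × 0.61 × 0.36 × 0.76 × 0.58 = 0.03388
  generic spam: 0.31 × 0.81 × 0.56 × 0.22 × 0.52 = 0.016086
The unnormalized weights sum to 0.051126.
P(transactional receipt | evidence) = 0.00116 / 0.051126 ≈ 0.023
P(phishing | evidence) = 0.03388 / 0.051126 ≈ 0.663
P(generic spam | evidence) = 0.016086 / 0.051126 ≈ 0.315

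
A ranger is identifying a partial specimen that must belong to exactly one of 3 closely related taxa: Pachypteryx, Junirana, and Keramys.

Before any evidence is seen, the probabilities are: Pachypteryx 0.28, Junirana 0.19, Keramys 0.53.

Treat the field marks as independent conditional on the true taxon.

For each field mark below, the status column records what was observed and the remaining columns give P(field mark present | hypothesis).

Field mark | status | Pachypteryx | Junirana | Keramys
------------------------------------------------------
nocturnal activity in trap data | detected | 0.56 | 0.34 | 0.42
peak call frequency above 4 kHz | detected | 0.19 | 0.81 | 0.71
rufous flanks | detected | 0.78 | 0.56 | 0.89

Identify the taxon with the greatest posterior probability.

By Bayes' rule with conditional independence, the unnormalized weight for each hypothesis is prior × ∏ likelihoods:
  Pachypteryx: 0.28 × 0.56 × 0.19 × 0.78 = 0.023238
  Junirana: 0.19 × 0.34 × 0.81 × 0.56 = 0.029303
  Keramys: 0.53 × 0.42 × 0.71 × 0.89 = 0.14066
Marginal likelihood of the evidence = 0.1932.
P(Pachypteryx | evidence) ≈ 0.023238 / 0.1932 ≈ 0.120
P(Junirana | evidence) ≈ 0.029303 / 0.1932 ≈ 0.152
P(Keramys | evidence) ≈ 0.14066 / 0.1932 ≈ 0.728
The largest is 0.728, so Keramys is most probable.

Keramys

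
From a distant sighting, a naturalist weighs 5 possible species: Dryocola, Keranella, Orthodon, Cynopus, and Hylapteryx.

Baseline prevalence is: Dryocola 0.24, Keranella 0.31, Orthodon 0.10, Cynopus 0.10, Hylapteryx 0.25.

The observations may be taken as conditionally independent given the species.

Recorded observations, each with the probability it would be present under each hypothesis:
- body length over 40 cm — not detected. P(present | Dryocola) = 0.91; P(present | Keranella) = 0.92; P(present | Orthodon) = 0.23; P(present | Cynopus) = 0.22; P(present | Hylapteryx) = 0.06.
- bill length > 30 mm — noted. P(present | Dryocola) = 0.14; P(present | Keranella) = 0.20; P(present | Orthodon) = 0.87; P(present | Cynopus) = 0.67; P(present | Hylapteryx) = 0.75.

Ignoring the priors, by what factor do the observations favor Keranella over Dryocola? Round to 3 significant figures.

Take the product of per-observation likelihoods under each hypothesis (using 1 − P(present | H) for each absent observation), then divide.
  Keranella: (1 − 0.92) × 0.20 = 0.016
  Dryocola: (1 − 0.91) × 0.14 = 0.0126
Bayes factor = 0.016 / 0.0126 ≈ 1.27

1.27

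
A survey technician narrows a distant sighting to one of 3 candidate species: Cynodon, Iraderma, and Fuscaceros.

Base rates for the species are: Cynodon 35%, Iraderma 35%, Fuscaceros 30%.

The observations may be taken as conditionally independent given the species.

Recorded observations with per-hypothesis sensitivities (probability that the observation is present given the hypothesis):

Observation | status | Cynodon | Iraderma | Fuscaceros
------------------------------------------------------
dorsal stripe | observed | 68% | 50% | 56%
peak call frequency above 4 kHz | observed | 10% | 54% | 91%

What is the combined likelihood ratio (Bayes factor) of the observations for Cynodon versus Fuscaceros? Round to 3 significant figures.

0.133

The Bayes factor is the ratio of the joint likelihoods of the evidence pattern under the two hypotheses.
  Cynodon: 0.68 × 0.10 = 0.068
  Fuscaceros: 0.56 × 0.91 = 0.5096
Bayes factor = 0.068 / 0.5096 ≈ 0.133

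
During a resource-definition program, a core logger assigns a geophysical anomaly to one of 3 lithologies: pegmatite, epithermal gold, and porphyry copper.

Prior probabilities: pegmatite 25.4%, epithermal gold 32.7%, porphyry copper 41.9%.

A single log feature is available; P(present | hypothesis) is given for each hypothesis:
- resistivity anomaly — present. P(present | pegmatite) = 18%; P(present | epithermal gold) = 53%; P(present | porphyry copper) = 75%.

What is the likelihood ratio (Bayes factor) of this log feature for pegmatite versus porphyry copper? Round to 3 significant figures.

0.240

Likelihood of this log feature under each hypothesis:
  pegmatite: 0.18
  porphyry copper: 0.75
Bayes factor = 0.18 / 0.75 ≈ 0.240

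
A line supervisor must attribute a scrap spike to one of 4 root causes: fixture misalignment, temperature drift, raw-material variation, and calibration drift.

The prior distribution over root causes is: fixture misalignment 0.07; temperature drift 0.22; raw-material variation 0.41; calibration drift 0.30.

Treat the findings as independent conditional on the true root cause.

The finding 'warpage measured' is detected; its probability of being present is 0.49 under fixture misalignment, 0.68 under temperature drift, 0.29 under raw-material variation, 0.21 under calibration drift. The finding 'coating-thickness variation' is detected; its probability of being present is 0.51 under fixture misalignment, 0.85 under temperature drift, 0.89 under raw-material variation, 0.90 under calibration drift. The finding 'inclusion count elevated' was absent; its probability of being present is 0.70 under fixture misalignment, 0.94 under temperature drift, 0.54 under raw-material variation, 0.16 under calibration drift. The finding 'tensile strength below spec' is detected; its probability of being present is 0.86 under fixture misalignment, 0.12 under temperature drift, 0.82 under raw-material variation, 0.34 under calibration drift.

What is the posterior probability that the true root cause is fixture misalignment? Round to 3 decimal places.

0.073

Multiply each prior by the joint likelihood of the evidence pattern (using 1 − P(present | H) for each absent finding):
  fixture misalignment: 0.07 × 0.49 × 0.51 × (1 − 0.70) × 0.86 = 0.0045132
  temperature drift: 0.22 × 0.68 × 0.85 × (1 − 0.94) × 0.12 = 0.00091555
  raw-material variation: 0.41 × 0.29 × 0.89 × (1 − 0.54) × 0.82 = 0.039916
  calibration drift: 0.30 × 0.21 × 0.90 × (1 − 0.16) × 0.34 = 0.016194
Marginal likelihood of the evidence = 0.061538.
P(fixture misalignment | evidence) = 0.0045132 / 0.061538 ≈ 0.073.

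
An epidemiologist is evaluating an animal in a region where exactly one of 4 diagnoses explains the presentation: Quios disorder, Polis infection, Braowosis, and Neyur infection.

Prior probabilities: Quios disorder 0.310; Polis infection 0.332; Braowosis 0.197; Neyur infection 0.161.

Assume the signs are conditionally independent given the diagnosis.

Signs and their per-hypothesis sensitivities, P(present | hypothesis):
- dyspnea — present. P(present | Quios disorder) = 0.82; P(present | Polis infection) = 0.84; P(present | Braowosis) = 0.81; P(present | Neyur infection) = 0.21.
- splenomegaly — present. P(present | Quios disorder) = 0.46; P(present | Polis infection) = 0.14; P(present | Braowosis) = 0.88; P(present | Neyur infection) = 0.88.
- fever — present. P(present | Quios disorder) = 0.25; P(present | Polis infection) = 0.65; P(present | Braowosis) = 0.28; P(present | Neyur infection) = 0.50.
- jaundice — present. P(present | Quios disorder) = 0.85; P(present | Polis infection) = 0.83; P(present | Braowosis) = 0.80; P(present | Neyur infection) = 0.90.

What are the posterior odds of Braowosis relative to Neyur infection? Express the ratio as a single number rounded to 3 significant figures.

Posterior odds equal prior odds times the likelihood ratio; only the two competing hypotheses matter.
  Braowosis: 0.197 × 0.81 × 0.88 × 0.28 × 0.80 = 0.031454
  Neyur infection: 0.161 × 0.21 × 0.88 × 0.50 × 0.90 = 0.013389
Posterior odds = 0.031454 / 0.013389 ≈ 2.35.

2.35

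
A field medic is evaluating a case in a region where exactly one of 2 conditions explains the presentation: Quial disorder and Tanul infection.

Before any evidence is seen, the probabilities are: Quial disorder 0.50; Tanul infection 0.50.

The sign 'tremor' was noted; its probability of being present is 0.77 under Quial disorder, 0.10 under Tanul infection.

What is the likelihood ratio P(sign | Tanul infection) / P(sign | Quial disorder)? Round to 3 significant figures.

0.130

The Bayes factor is the ratio of the two likelihoods.
  Tanul infection: 0.1
  Quial disorder: 0.77
Bayes factor = 0.1 / 0.77 ≈ 0.130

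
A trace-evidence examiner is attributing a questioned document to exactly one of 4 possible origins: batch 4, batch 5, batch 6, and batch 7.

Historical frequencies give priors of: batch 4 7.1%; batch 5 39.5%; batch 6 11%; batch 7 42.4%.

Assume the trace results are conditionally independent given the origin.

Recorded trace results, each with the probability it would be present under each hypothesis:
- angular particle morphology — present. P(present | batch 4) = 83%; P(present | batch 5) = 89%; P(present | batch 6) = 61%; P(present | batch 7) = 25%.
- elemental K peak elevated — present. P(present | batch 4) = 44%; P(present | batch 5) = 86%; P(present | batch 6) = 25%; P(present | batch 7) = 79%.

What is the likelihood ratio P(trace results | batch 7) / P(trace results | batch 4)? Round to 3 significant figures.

0.541

Take the product of per-trace result likelihoods under each hypothesis, then divide.
  batch 7: 0.25 × 0.79 = 0.1975
  batch 4: 0.83 × 0.44 = 0.3652
Bayes factor = 0.1975 / 0.3652 ≈ 0.541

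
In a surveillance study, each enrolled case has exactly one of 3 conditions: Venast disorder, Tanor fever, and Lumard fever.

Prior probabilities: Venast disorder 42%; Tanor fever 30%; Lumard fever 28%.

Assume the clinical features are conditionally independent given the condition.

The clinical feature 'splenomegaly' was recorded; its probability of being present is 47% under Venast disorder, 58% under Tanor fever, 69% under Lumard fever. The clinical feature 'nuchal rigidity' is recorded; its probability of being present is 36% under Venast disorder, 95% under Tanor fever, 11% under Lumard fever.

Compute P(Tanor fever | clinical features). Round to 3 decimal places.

By Bayes' rule with conditional independence, the unnormalized weight for each hypothesis is prior × ∏ likelihoods:
  Venast disorder: 0.42 × 0.47 × 0.36 = 0.071064
  Tanor fever: 0.30 × 0.58 × 0.95 = 0.1653
  Lumard fever: 0.28 × 0.69 × 0.11 = 0.021252
The unnormalized weights sum to 0.25762.
P(Tanor fever | evidence) = 0.1653 / 0.25762 ≈ 0.642.

0.642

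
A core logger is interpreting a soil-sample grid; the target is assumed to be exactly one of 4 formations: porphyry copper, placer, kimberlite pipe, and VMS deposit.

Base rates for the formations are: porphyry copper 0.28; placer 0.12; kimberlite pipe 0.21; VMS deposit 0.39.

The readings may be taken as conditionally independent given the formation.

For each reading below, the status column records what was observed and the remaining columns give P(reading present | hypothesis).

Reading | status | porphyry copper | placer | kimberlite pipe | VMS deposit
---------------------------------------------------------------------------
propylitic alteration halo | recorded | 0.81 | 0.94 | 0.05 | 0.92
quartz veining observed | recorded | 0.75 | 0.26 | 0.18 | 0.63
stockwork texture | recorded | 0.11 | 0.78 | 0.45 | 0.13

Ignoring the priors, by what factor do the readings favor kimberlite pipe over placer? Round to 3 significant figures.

The Bayes factor is the ratio of the joint likelihoods of the reading pattern under the two hypotheses.
  kimberlite pipe: 0.05 × 0.18 × 0.45 = 0.00405
  placer: 0.94 × 0.26 × 0.78 = 0.19063
Bayes factor = 0.00405 / 0.19063 ≈ 0.0212

0.0212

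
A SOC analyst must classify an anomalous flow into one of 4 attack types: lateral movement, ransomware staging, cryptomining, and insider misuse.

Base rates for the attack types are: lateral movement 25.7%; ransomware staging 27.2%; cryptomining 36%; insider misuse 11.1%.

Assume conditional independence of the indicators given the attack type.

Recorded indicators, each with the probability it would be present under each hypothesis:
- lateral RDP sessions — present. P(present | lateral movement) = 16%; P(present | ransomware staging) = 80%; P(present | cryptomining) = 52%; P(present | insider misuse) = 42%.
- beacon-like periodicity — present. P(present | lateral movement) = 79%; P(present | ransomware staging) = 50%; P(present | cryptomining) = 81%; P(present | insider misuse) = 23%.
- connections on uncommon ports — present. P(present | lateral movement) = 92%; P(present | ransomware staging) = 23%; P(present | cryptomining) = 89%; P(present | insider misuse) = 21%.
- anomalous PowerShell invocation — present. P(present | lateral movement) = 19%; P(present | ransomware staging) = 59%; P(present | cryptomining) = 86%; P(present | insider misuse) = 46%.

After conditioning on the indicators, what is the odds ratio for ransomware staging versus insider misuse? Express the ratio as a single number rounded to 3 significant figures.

14.3

Unnormalized posterior weight (prior times the indicator likelihoods) for each of the two hypotheses:
  ransomware staging: 0.272 × 0.80 × 0.50 × 0.23 × 0.59 = 0.014764
  insider misuse: 0.111 × 0.42 × 0.23 × 0.21 × 0.46 = 0.0010358
Odds(ransomware staging : insider misuse) = 0.014764 / 0.0010358 ≈ 14.3.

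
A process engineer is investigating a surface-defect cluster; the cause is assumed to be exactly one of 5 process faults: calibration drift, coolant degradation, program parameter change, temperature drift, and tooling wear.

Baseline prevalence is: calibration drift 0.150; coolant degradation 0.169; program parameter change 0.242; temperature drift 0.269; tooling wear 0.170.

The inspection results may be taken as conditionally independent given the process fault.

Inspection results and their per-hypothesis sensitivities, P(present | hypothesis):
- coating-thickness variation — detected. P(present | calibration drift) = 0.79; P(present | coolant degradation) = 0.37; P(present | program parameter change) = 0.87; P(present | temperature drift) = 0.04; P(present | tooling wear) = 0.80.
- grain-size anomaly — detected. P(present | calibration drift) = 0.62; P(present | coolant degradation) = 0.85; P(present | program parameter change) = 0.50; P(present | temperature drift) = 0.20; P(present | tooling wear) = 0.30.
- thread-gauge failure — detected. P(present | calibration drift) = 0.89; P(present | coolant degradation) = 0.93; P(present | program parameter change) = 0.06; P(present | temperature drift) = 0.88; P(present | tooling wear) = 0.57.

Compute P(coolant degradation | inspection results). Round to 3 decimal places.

0.338

By Bayes' rule with conditional independence, the unnormalized weight for each hypothesis is prior × ∏ likelihoods:
  calibration drift: 0.150 × 0.79 × 0.62 × 0.89 = 0.065388
  coolant degradation: 0.169 × 0.37 × 0.85 × 0.93 = 0.04943
  program parameter change: 0.242 × 0.87 × 0.50 × 0.06 = 0.0063162
  temperature drift: 0.269 × 0.04 × 0.20 × 0.88 = 0.0018938
  tooling wear: 0.170 × 0.80 × 0.30 × 0.57 = 0.023256
The unnormalized weights sum to 0.14628.
P(coolant degradation | evidence) = 0.04943 / 0.14628 ≈ 0.338.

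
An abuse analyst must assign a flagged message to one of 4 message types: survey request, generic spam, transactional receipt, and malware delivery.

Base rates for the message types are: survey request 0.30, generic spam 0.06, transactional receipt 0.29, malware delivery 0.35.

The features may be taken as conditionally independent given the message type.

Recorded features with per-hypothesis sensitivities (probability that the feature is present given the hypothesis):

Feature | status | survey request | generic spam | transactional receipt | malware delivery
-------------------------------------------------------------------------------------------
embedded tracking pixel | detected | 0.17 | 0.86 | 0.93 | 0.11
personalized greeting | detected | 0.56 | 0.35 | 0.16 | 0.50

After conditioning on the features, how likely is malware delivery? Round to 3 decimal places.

0.177

For each hypothesis, the unnormalized posterior weight is prior × product of the feature likelihoods:
  survey request: 0.30 × 0.17 × 0.56 = 0.02856
  generic spam: 0.06 × 0.86 × 0.35 = 0.01806
  transactional receipt: 0.29 × 0.93 × 0.16 = 0.043152
  malware delivery: 0.35 × 0.11 × 0.50 = 0.01925
The unnormalized weights sum to 0.10902.
P(malware delivery | evidence) = 0.01925 / 0.10902 ≈ 0.177.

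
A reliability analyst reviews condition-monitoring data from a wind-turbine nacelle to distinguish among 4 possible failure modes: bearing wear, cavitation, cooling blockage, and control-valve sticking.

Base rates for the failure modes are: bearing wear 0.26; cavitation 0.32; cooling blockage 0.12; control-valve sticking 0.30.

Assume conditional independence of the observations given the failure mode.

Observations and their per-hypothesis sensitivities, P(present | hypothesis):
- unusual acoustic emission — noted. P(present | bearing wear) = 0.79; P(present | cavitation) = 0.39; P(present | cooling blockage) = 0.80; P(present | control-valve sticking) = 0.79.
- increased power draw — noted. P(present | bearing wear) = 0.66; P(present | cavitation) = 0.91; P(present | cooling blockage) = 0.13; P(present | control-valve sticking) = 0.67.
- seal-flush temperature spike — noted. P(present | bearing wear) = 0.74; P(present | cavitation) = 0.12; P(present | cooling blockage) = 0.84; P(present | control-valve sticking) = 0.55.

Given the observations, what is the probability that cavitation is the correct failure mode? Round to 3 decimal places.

0.064

By Bayes' rule with conditional independence, the unnormalized weight for each hypothesis is prior × ∏ likelihoods:
  bearing wear: 0.26 × 0.79 × 0.66 × 0.74 = 0.10032
  cavitation: 0.32 × 0.39 × 0.91 × 0.12 = 0.013628
  cooling blockage: 0.12 × 0.80 × 0.13 × 0.84 = 0.010483
  control-valve sticking: 0.30 × 0.79 × 0.67 × 0.55 = 0.087335
The unnormalized weights sum to 0.21176.
P(cavitation | evidence) = 0.013628 / 0.21176 ≈ 0.064.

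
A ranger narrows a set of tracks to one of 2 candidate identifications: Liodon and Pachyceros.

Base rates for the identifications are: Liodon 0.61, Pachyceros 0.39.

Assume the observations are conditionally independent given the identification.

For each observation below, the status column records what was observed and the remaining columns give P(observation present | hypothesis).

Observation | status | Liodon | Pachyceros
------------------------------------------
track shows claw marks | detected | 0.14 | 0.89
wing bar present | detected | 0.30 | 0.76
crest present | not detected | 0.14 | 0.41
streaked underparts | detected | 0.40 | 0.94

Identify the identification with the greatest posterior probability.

Pachyceros

Multiply each prior by the joint likelihood of the evidence pattern (using 1 − P(present | H) for each absent observation):
  Liodon: 0.61 × 0.14 × 0.30 × (1 − 0.14) × 0.40 = 0.0088133
  Pachyceros: 0.39 × 0.89 × 0.76 × (1 − 0.41) × 0.94 = 0.1463
Marginal likelihood of the evidence = 0.15511.
P(Liodon | evidence) ≈ 0.0088133 / 0.15511 ≈ 0.057
P(Pachyceros | evidence) ≈ 0.1463 / 0.15511 ≈ 0.943
The largest is 0.943, so Pachyceros is most probable.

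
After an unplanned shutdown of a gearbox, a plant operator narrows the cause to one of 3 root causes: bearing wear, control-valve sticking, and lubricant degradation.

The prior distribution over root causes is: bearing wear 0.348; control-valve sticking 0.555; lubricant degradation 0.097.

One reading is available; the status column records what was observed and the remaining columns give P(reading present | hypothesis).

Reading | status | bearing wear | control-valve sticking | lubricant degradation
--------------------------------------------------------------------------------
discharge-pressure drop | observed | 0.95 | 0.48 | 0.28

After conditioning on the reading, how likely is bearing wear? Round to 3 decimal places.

0.530

By Bayes' rule, the unnormalized weight for each hypothesis is prior × likelihood:
  bearing wear: 0.348 × 0.95 = 0.3306
  control-valve sticking: 0.555 × 0.48 = 0.2664
  lubricant degradation: 0.097 × 0.28 = 0.02716
Normalizing constant Z = 0.3306 + 0.2664 + 0.02716 = 0.62416.
P(bearing wear | evidence) = 0.3306 / 0.62416 ≈ 0.530.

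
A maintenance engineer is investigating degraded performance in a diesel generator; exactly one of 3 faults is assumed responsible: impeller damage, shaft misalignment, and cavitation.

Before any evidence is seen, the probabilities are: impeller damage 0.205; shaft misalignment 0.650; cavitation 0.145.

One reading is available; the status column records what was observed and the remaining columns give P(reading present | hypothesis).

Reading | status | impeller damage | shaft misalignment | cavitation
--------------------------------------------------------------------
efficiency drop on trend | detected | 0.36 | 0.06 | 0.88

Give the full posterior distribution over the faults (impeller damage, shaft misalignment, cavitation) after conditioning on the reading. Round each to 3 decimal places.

0.307, 0.162, 0.531

Multiply each prior by the likelihood of the reading:
  impeller damage: 0.205 × 0.36 = 0.0738
  shaft misalignment: 0.650 × 0.06 = 0.039
  cavitation: 0.145 × 0.88 = 0.1276
The unnormalized weights sum to 0.2404.
P(impeller damage | evidence) = 0.0738 / 0.2404 ≈ 0.307
P(shaft misalignment | evidence) = 0.039 / 0.2404 ≈ 0.162
P(cavitation | evidence) = 0.1276 / 0.2404 ≈ 0.531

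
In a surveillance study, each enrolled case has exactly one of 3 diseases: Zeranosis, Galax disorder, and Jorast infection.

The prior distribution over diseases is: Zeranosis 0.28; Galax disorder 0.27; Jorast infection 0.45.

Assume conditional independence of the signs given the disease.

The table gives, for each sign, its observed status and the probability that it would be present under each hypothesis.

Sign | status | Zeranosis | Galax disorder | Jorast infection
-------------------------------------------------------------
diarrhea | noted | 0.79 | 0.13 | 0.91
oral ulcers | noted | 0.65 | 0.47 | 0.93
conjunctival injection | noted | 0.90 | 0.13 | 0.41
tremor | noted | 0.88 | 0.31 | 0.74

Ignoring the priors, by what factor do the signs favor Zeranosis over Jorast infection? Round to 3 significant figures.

1.58

Take the product of per-sign likelihoods under each hypothesis, then divide.
  Zeranosis: 0.79 × 0.65 × 0.90 × 0.88 = 0.40669
  Jorast infection: 0.91 × 0.93 × 0.41 × 0.74 = 0.25677
Bayes factor = 0.40669 / 0.25677 ≈ 1.58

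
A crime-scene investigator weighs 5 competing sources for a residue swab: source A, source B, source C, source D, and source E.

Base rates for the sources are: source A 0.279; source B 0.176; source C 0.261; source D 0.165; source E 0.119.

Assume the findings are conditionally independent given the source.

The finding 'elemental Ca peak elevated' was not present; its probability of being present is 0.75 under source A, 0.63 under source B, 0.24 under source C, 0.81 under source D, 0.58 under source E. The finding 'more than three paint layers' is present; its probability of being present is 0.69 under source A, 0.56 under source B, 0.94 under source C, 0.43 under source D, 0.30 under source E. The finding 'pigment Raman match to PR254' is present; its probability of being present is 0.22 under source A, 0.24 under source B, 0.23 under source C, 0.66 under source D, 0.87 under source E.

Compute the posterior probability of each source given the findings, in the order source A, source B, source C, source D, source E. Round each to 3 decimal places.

0.126, 0.104, 0.510, 0.106, 0.155

By Bayes' rule with conditional independence, the unnormalized weight for each hypothesis is prior × ∏ likelihoods (using 1 − P(present | H) for each absent finding):
  source A: 0.279 × (1 − 0.75) × 0.69 × 0.22 = 0.010588
  source B: 0.176 × (1 − 0.63) × 0.56 × 0.24 = 0.0087521
  source C: 0.261 × (1 − 0.24) × 0.94 × 0.23 = 0.042885
  source D: 0.165 × (1 − 0.81) × 0.43 × 0.66 = 0.0088971
  source E: 0.119 × (1 − 0.58) × 0.30 × 0.87 = 0.013045
The unnormalized weights sum to 0.084168.
P(source A | evidence) = 0.010588 / 0.084168 ≈ 0.126
P(source B | evidence) = 0.0087521 / 0.084168 ≈ 0.104
P(source C | evidence) = 0.042885 / 0.084168 ≈ 0.510
P(source D | evidence) = 0.0088971 / 0.084168 ≈ 0.106
P(source E | evidence) = 0.013045 / 0.084168 ≈ 0.155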